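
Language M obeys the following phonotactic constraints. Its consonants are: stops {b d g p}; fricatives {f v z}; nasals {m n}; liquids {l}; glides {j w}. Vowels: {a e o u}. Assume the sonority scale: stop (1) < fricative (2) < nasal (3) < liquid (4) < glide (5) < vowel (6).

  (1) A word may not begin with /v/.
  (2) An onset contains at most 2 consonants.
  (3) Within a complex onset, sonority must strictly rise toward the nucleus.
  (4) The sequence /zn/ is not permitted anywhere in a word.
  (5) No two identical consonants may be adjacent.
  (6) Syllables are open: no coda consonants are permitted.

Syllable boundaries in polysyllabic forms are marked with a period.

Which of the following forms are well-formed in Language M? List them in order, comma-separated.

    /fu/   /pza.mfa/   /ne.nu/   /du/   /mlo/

/fu/ — σ1 onset /f/, coda /∅/ ok → well-formed
/pza.mfa/ — violates constraint 3: syllable 2 onset /mf/: /m/ (nasal, 3) → /f/ (fricative, 2) does not rise → ill-formed
/ne.nu/ — σ1 onset /n/, coda /∅/ ok; σ2 onset /n/, coda /∅/ ok → well-formed
/du/ — σ1 onset /d/, coda /∅/ ok → well-formed
/mlo/ — σ1 onset /ml/ (3→4 rises), coda /∅/ ok → well-formed

/fu/, /ne.nu/, /du/, /mlo/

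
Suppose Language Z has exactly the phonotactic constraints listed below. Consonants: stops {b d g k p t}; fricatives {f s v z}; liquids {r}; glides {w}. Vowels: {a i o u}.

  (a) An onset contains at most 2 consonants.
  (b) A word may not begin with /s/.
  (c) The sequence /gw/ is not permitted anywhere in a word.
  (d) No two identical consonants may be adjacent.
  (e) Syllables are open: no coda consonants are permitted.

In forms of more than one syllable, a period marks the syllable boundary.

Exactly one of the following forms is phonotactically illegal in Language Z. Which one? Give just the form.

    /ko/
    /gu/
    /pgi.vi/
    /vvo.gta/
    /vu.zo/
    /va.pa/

/vvo.gta/

/ko/ — σ1 onset /k/, coda /∅/ ok → phonotactically legal
/gu/ — σ1 onset /g/, coda /∅/ ok → phonotactically legal
/pgi.vi/ — σ1 onset /pg/ (2C), coda /∅/ ok; σ2 onset /v/, coda /∅/ ok → phonotactically legal
/vvo.gta/ — violates constraint (d): adjacent identical consonants /vv/ → phonotactically illegal
/vu.zo/ — σ1 onset /v/, coda /∅/ ok; σ2 onset /z/, coda /∅/ ok → phonotactically legal
/va.pa/ — σ1 onset /v/, coda /∅/ ok; σ2 onset /p/, coda /∅/ ok → phonotactically legal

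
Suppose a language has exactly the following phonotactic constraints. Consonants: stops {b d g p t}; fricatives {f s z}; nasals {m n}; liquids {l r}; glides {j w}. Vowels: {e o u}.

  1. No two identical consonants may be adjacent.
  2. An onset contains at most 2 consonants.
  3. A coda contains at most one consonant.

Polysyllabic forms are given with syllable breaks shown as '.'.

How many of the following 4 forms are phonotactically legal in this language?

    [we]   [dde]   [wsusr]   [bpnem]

[we] — σ1 onset /w/, coda /∅/ ok → phonotactically legal
[dde] — violates constraint 1: adjacent identical consonants /dd/ → phonotactically illegal
[wsusr] — violates constraint 3: syllable 1 coda /sr/ has 2 consonants (> 1) → phonotactically illegal
[bpnem] — violates constraint 2: syllable 1 onset /bpn/ has 3 consonants (> 2) → phonotactically illegal
Phonotactically legal: [we] → 1.

1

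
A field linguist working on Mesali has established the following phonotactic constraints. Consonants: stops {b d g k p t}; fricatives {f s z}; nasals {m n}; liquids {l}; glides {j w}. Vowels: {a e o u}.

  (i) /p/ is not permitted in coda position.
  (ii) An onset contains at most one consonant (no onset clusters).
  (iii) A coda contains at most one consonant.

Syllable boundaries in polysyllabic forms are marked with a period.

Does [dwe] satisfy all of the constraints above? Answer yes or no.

no

[dwe] — violates constraint (ii): syllable 1 onset /dw/ has 2 consonants (> 1) → ill-formed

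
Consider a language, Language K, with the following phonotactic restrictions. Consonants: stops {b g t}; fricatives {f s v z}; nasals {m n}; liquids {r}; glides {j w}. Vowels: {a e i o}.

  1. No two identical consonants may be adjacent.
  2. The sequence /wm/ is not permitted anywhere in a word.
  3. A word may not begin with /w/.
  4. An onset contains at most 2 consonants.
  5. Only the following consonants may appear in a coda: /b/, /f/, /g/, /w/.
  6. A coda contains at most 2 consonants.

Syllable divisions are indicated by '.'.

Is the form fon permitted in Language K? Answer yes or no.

no

fon — violates constraint 5: syllable 1 coda contains /n/, which is not a licensed coda consonant → not permitted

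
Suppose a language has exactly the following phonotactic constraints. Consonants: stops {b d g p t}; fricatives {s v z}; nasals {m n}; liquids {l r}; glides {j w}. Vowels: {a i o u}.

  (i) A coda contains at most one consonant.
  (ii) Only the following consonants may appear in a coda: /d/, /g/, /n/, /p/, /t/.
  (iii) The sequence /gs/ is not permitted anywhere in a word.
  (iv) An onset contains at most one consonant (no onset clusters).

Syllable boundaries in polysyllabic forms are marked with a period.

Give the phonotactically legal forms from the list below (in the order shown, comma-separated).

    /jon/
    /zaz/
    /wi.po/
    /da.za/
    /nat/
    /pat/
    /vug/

/jon/ — σ1 onset /j/, coda /n/ ok → phonotactically legal
/zaz/ — violates constraint (ii): syllable 1 coda contains /z/, which is not a licensed coda consonant → phonotactically illegal
/wi.po/ — σ1 onset /w/, coda /∅/ ok; σ2 onset /p/, coda /∅/ ok → phonotactically legal
/da.za/ — σ1 onset /d/, coda /∅/ ok; σ2 onset /z/, coda /∅/ ok → phonotactically legal
/nat/ — σ1 onset /n/, coda /t/ ok → phonotactically legal
/pat/ — σ1 onset /p/, coda /t/ ok → phonotactically legal
/vug/ — σ1 onset /v/, coda /g/ ok → phonotactically legal

/jon/, /wi.po/, /da.za/, /nat/, /pat/, /vug/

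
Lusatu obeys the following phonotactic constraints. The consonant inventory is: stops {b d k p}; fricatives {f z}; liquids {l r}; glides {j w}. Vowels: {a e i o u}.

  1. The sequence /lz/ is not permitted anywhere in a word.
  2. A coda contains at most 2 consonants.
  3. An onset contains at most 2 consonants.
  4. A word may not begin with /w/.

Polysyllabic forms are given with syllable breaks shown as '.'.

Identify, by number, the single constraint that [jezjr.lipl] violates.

2

[jezjr.lipl]: syllable 1 coda /zjr/ has 3 consonants (> 2).
This is a violation of constraint 2: "A coda contains at most 2 consonants."
The remaining constraints (1, 3, 4) are satisfied.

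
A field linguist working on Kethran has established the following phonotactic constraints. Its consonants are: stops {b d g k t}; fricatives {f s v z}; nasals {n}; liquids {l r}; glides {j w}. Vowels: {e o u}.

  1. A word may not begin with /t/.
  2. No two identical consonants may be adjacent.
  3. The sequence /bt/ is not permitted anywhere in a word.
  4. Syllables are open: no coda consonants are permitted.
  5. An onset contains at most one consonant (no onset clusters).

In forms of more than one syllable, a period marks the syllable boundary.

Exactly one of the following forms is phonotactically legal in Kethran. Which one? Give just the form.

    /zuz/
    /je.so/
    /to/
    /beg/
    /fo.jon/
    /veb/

/zuz/ — violates constraint 4: syllable 1 coda /z/ has 1 consonant (> 0) → phonotactically illegal
/je.so/ — σ1 onset /j/, coda /∅/ ok; σ2 onset /s/, coda /∅/ ok → phonotactically legal
/to/ — violates constraint 1: word begins with /t/ → phonotactically illegal
/beg/ — violates constraint 4: syllable 1 coda /g/ has 1 consonant (> 0) → phonotactically illegal
/fo.jon/ — violates constraint 4: syllable 2 coda /n/ has 1 consonant (> 0) → phonotactically illegal
/veb/ — violates constraint 4: syllable 1 coda /b/ has 1 consonant (> 0) → phonotactically illegal

/je.so/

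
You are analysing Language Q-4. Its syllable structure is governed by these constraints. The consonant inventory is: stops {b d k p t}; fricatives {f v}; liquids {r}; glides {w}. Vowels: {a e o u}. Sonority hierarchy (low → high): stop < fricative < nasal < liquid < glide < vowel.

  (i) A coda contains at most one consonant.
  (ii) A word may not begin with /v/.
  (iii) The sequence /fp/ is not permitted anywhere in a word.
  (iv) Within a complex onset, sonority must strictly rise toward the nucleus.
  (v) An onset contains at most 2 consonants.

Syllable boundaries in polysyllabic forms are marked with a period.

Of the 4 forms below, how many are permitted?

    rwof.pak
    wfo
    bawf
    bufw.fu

0

rwof.pak — violates constraint (iii): contains banned sequence /fp/ → not permitted
wfo — violates constraint (iv): syllable 1 onset /wf/: /w/ (glide, 5) → /f/ (fricative, 2) does not rise → not permitted
bawf — violates constraint (i): syllable 1 coda /wf/ has 2 consonants (> 1) → not permitted
bufw.fu — violates constraint (i): syllable 1 coda /fw/ has 2 consonants (> 1) → not permitted
No form is permitted → 0.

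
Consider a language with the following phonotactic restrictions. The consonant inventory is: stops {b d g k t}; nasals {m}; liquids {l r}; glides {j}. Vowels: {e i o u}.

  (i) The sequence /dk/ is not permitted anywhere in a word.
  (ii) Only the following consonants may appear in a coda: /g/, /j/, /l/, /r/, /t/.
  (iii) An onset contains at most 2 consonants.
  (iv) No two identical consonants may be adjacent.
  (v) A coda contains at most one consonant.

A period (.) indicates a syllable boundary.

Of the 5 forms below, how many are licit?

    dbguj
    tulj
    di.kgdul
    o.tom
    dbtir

dbguj — violates constraint (iii): syllable 1 onset /dbg/ has 3 consonants (> 2) → illicit
tulj — violates constraint (v): syllable 1 coda /lj/ has 2 consonants (> 1) → illicit
di.kgdul — violates constraint (iii): syllable 2 onset /kgd/ has 3 consonants (> 2) → illicit
o.tom — violates constraint (ii): syllable 2 coda contains /m/, which is not a licensed coda consonant → illicit
dbtir — violates constraint (iii): syllable 1 onset /dbt/ has 3 consonants (> 2) → illicit
No form is licit → 0.

0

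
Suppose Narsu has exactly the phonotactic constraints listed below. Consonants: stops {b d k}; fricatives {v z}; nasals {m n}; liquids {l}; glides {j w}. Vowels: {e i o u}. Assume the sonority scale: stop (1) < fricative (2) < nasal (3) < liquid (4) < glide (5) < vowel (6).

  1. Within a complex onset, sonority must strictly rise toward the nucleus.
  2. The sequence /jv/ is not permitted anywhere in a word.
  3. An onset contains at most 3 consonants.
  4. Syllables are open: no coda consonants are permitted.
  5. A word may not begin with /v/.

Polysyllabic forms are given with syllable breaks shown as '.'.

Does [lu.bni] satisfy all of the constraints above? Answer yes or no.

yes

[lu.bni] — σ1 onset /l/, coda /∅/ ok; σ2 onset /bn/ (1→3 rises), coda /∅/ ok → licit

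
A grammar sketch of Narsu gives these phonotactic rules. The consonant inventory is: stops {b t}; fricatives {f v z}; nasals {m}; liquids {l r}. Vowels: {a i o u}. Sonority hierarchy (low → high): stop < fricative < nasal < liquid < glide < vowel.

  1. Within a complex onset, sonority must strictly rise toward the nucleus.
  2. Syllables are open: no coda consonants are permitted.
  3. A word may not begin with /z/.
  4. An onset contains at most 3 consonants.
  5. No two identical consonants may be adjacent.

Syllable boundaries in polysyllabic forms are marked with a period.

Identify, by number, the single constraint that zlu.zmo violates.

3

zlu.zmo: word begins with /z/.
This is a violation of constraint 3: "A word may not begin with /z/."
The remaining constraints (1, 2, 4, 5) are satisfied.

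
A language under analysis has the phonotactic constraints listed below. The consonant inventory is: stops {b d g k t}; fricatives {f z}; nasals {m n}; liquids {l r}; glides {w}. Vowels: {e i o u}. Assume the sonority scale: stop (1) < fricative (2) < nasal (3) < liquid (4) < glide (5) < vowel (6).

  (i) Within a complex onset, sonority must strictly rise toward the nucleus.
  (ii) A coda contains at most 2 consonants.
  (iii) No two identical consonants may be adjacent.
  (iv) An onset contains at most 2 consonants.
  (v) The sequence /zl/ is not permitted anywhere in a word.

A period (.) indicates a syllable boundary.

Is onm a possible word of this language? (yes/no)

yes

onm — σ1 onset /∅/, coda /nm/ (2C) ok → licit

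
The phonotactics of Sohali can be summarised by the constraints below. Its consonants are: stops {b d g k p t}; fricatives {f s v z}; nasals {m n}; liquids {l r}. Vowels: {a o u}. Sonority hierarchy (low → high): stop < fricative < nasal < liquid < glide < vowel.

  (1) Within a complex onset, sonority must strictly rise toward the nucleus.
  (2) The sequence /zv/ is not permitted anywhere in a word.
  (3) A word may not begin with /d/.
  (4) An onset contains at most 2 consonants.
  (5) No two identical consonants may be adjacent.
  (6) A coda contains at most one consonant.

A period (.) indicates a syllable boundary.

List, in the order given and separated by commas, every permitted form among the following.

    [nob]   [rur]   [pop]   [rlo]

[nob], [rur], [pop]

[nob] — σ1 onset /n/, coda /b/ ok → permitted
[rur] — σ1 onset /r/, coda /r/ ok → permitted
[pop] — σ1 onset /p/, coda /p/ ok → permitted
[rlo] — violates constraint 1: syllable 1 onset /rl/: /r/ (liquid, 4) → /l/ (liquid, 4) does not rise → not permitted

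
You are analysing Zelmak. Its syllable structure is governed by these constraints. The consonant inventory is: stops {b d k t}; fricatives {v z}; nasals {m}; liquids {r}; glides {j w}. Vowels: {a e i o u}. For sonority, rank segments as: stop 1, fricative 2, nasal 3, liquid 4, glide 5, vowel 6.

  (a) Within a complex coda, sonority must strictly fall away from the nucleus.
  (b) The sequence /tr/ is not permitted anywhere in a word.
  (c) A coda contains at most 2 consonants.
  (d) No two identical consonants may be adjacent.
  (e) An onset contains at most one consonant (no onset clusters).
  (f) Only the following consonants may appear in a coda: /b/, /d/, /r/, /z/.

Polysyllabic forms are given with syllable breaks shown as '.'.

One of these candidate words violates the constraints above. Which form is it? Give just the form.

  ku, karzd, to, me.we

ku — σ1 onset /k/, coda /∅/ ok → phonotactically legal
karzd — violates constraint (c): syllable 1 coda /rzd/ has 3 consonants (> 2) → phonotactically illegal
to — σ1 onset /t/, coda /∅/ ok → phonotactically legal
me.we — σ1 onset /m/, coda /∅/ ok; σ2 onset /w/, coda /∅/ ok → phonotactically legal

karzd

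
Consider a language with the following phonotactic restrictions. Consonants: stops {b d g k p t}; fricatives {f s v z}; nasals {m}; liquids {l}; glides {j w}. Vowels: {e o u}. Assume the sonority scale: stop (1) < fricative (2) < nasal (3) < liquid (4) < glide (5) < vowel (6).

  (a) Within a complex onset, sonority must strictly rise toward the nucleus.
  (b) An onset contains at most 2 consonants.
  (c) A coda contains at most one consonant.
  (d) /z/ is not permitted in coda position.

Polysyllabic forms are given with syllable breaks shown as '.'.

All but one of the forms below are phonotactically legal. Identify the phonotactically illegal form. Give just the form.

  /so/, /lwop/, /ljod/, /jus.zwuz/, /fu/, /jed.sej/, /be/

/so/ — σ1 onset /s/, coda /∅/ ok → phonotactically legal
/lwop/ — σ1 onset /lw/ (4→5 rises), coda /p/ ok → phonotactically legal
/ljod/ — σ1 onset /lj/ (4→5 rises), coda /d/ ok → phonotactically legal
/jus.zwuz/ — violates constraint (d): syllable 2 coda contains /z/ → phonotactically illegal
/fu/ — σ1 onset /f/, coda /∅/ ok → phonotactically legal
/jed.sej/ — σ1 onset /j/, coda /d/ ok; σ2 onset /s/, coda /j/ ok → phonotactically legal
/be/ — σ1 onset /b/, coda /∅/ ok → phonotactically legal

/jus.zwuz/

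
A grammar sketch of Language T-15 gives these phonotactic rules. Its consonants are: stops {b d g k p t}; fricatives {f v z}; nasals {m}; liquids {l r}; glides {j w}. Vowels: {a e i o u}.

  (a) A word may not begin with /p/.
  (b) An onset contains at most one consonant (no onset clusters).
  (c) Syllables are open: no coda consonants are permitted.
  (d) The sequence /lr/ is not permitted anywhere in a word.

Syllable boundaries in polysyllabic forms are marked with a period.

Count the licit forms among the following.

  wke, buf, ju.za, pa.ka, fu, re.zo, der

wke — violates constraint (b): syllable 1 onset /wk/ has 2 consonants (> 1) → illicit
buf — violates constraint (c): syllable 1 coda /f/ has 1 consonant (> 0) → illicit
ju.za — σ1 onset /j/, coda /∅/ ok; σ2 onset /z/, coda /∅/ ok → licit
pa.ka — violates constraint (a): word begins with /p/ → illicit
fu — σ1 onset /f/, coda /∅/ ok → licit
re.zo — σ1 onset /r/, coda /∅/ ok; σ2 onset /z/, coda /∅/ ok → licit
der — violates constraint (c): syllable 1 coda /r/ has 1 consonant (> 0) → illicit
Licit: ju.za, fu, re.zo → 3.

3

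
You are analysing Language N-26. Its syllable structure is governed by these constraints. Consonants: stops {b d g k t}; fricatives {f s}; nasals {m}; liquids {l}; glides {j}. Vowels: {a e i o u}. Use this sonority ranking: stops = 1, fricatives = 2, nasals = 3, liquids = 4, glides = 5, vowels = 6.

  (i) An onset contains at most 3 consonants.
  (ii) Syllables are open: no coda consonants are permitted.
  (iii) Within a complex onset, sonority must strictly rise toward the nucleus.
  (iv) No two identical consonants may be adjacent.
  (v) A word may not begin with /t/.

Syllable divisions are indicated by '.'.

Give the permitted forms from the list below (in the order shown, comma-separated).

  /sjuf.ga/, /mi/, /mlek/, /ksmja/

/sjuf.ga/ — violates constraint (ii): syllable 1 coda /f/ has 1 consonant (> 0) → not permitted
/mi/ — σ1 onset /m/, coda /∅/ ok → permitted
/mlek/ — violates constraint (ii): syllable 1 coda /k/ has 1 consonant (> 0) → not permitted
/ksmja/ — violates constraint (i): syllable 1 onset /ksmj/ has 4 consonants (> 3) → not permitted

/mi/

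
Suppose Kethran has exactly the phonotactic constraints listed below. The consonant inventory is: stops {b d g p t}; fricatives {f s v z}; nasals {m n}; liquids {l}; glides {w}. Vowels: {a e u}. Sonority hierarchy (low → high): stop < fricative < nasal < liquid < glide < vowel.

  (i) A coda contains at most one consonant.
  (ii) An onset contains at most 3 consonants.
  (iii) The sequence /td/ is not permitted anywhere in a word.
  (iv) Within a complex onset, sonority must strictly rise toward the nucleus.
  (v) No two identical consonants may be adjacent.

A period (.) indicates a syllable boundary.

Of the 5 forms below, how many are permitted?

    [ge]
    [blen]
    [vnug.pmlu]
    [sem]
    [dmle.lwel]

5

[ge] — σ1 onset /g/, coda /∅/ ok → permitted
[blen] — σ1 onset /bl/ (1→4 rises), coda /n/ ok → permitted
[vnug.pmlu] — σ1 onset /vn/ (2→3 rises), coda /g/ ok; σ2 onset /pml/ (1→3→4 rises), coda /∅/ ok → permitted
[sem] — σ1 onset /s/, coda /m/ ok → permitted
[dmle.lwel] — σ1 onset /dml/ (1→3→4 rises), coda /∅/ ok; σ2 onset /lw/ (4→5 rises), coda /l/ ok → permitted
Permitted: [ge], [blen], [vnug.pmlu], [sem], [dmle.lwel] → 5.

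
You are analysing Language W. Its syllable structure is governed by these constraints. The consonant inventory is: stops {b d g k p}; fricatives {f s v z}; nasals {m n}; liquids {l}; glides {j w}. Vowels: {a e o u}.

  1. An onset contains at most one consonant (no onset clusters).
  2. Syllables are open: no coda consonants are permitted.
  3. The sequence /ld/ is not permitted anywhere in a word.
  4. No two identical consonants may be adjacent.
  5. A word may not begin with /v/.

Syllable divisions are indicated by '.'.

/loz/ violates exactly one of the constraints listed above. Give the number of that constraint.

2

/loz/: syllable 1 coda /z/ has 1 consonant (> 0).
This is a violation of constraint 2: "Syllables are open: no coda consonants are permitted."
The remaining constraints (1, 3, 4, 5) are satisfied.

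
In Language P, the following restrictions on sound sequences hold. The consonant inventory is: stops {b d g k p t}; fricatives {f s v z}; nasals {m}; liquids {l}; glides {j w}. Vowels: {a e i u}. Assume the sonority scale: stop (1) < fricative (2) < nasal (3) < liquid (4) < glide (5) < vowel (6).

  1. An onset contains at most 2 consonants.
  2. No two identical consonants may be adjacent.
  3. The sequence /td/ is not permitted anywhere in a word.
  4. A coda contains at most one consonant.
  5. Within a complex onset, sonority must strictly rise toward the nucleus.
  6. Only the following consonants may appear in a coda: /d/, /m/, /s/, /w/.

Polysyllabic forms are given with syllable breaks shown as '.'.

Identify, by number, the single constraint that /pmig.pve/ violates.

6

/pmig.pve/: syllable 1 coda contains /g/, which is not a licensed coda consonant.
This is a violation of constraint 6: "Only the following consonants may appear in a coda: /d/, /m/, /s/, /w/."
The remaining constraints (1, 2, 3, 4, 5) are satisfied.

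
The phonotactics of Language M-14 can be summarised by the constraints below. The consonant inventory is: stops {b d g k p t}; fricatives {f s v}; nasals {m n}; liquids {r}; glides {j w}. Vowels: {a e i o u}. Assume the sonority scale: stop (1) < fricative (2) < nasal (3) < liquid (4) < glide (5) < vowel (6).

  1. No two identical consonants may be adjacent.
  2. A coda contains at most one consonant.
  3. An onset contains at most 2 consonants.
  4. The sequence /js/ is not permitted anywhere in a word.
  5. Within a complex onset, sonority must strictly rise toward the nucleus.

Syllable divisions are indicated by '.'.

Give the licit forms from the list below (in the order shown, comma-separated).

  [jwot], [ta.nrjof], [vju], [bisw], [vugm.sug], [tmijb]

[vju]

[jwot] — violates constraint 5: syllable 1 onset /jw/: /j/ (glide, 5) → /w/ (glide, 5) does not rise → illicit
[ta.nrjof] — violates constraint 3: syllable 2 onset /nrj/ has 3 consonants (> 2) → illicit
[vju] — σ1 onset /vj/ (2→5 rises), coda /∅/ ok → licit
[bisw] — violates constraint 2: syllable 1 coda /sw/ has 2 consonants (> 1) → illicit
[vugm.sug] — violates constraint 2: syllable 1 coda /gm/ has 2 consonants (> 1) → illicit
[tmijb] — violates constraint 2: syllable 1 coda /jb/ has 2 consonants (> 1) → illicit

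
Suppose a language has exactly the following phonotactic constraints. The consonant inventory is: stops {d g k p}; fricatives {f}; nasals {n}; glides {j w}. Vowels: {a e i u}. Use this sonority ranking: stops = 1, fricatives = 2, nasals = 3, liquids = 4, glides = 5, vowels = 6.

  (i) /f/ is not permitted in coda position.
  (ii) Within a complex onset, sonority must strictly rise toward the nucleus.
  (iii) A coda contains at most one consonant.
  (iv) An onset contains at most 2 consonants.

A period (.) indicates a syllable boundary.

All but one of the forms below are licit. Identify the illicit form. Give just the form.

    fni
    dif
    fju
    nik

dif

fni — σ1 onset /fn/ (2→3 rises), coda /∅/ ok → licit
dif — violates constraint (i): syllable 1 coda contains /f/ → illicit
fju — σ1 onset /fj/ (2→5 rises), coda /∅/ ok → licit
nik — σ1 onset /n/, coda /k/ ok → licit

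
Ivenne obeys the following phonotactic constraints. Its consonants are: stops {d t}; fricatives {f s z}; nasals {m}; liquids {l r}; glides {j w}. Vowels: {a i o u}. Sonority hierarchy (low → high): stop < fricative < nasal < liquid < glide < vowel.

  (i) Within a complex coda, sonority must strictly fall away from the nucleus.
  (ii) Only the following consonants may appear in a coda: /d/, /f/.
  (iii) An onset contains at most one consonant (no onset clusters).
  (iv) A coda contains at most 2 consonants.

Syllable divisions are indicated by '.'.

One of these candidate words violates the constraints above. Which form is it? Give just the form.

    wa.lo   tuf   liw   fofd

wa.lo — σ1 onset /w/, coda /∅/ ok; σ2 onset /l/, coda /∅/ ok → licit
tuf — σ1 onset /t/, coda /f/ ok → licit
liw — violates constraint (ii): syllable 1 coda contains /w/, which is not a licensed coda consonant → illicit
fofd — σ1 onset /f/, coda /fd/ (2→1 falls) ok → licit

liw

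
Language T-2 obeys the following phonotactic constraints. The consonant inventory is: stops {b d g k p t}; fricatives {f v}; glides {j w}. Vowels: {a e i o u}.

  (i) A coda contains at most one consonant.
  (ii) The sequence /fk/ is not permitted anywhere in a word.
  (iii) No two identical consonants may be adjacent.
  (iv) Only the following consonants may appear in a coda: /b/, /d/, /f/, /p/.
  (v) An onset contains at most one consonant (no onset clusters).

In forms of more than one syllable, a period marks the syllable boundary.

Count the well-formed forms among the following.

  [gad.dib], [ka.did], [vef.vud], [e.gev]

2

[gad.dib] — violates constraint (iii): adjacent identical consonants /dd/ → ill-formed
[ka.did] — σ1 onset /k/, coda /∅/ ok; σ2 onset /d/, coda /d/ ok → well-formed
[vef.vud] — σ1 onset /v/, coda /f/ ok; σ2 onset /v/, coda /d/ ok → well-formed
[e.gev] — violates constraint (iv): syllable 2 coda contains /v/, which is not a licensed coda consonant → ill-formed
Well-formed: [ka.did], [vef.vud] → 2.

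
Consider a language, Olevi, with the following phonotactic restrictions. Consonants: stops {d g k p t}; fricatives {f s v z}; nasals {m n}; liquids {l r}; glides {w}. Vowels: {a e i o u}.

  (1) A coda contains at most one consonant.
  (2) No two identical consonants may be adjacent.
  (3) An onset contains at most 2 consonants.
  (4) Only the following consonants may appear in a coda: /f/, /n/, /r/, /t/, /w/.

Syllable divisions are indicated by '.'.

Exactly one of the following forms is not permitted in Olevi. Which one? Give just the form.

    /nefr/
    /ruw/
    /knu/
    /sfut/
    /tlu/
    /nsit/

/nefr/

/nefr/ — violates constraint 1: syllable 1 coda /fr/ has 2 consonants (> 1) → not permitted
/ruw/ — σ1 onset /r/, coda /w/ ok → permitted
/knu/ — σ1 onset /kn/ (2C), coda /∅/ ok → permitted
/sfut/ — σ1 onset /sf/ (2C), coda /t/ ok → permitted
/tlu/ — σ1 onset /tl/ (2C), coda /∅/ ok → permitted
/nsit/ — σ1 onset /ns/ (2C), coda /t/ ok → permitted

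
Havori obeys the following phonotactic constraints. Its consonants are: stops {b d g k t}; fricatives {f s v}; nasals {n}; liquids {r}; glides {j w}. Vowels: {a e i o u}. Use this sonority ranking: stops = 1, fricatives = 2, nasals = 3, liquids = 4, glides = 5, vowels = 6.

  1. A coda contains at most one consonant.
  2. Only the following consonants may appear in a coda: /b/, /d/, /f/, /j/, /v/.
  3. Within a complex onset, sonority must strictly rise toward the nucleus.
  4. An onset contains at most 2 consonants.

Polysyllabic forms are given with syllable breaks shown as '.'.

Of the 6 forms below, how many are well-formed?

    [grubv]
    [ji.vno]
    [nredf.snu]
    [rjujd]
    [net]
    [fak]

[grubv] — violates constraint 1: syllable 1 coda /bv/ has 2 consonants (> 1) → ill-formed
[ji.vno] — σ1 onset /j/, coda /∅/ ok; σ2 onset /vn/ (2→3 rises), coda /∅/ ok → well-formed
[nredf.snu] — violates constraint 1: syllable 1 coda /df/ has 2 consonants (> 1) → ill-formed
[rjujd] — violates constraint 1: syllable 1 coda /jd/ has 2 consonants (> 1) → ill-formed
[net] — violates constraint 2: syllable 1 coda contains /t/, which is not a licensed coda consonant → ill-formed
[fak] — violates constraint 2: syllable 1 coda contains /k/, which is not a licensed coda consonant → ill-formed
Well-formed: [ji.vno] → 1.

1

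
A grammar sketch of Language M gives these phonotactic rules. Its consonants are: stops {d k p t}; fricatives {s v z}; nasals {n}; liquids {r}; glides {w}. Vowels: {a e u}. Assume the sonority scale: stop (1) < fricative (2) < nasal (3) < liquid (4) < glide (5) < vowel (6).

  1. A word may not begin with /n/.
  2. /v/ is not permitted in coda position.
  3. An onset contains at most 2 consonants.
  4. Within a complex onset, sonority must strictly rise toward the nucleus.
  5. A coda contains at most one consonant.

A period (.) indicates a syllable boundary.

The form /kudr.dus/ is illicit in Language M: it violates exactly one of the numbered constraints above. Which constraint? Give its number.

/kudr.dus/: syllable 1 coda /dr/ has 2 consonants (> 1).
This is a violation of constraint 5: "A coda contains at most one consonant."
The remaining constraints (1, 2, 3, 4) are satisfied.

5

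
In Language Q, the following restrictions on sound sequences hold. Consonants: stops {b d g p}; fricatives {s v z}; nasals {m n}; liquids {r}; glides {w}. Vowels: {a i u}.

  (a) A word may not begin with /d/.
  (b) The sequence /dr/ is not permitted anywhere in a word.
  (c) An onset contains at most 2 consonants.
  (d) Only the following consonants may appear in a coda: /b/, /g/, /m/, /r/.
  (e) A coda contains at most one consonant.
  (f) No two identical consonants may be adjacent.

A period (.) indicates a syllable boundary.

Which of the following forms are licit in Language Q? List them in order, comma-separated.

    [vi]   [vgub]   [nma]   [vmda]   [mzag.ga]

[vi], [vgub], [nma]

[vi] — σ1 onset /v/, coda /∅/ ok → licit
[vgub] — σ1 onset /vg/ (2C), coda /b/ ok → licit
[nma] — σ1 onset /nm/ (2C), coda /∅/ ok → licit
[vmda] — violates constraint (c): syllable 1 onset /vmd/ has 3 consonants (> 2) → illicit
[mzag.ga] — violates constraint (f): adjacent identical consonants /gg/ → illicit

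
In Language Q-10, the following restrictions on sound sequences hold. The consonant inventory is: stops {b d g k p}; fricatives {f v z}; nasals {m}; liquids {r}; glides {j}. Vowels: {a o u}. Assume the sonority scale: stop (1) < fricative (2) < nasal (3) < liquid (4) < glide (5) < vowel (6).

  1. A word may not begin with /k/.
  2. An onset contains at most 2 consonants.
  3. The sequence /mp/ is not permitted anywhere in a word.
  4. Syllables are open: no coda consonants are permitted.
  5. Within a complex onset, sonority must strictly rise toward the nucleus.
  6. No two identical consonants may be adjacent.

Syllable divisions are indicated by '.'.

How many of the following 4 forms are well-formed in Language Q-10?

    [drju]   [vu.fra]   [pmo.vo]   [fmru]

2

[drju] — violates constraint 2: syllable 1 onset /drj/ has 3 consonants (> 2) → ill-formed
[vu.fra] — σ1 onset /v/, coda /∅/ ok; σ2 onset /fr/ (2→4 rises), coda /∅/ ok → well-formed
[pmo.vo] — σ1 onset /pm/ (1→3 rises), coda /∅/ ok; σ2 onset /v/, coda /∅/ ok → well-formed
[fmru] — violates constraint 2: syllable 1 onset /fmr/ has 3 consonants (> 2) → ill-formed
Well-formed: [vu.fra], [pmo.vo] → 2.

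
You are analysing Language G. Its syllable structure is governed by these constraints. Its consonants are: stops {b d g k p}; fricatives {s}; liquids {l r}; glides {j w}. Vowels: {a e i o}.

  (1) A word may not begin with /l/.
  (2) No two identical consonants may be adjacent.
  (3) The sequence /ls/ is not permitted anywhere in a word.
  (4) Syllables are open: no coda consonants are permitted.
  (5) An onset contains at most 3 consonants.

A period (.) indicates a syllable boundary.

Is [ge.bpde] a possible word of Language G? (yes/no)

[ge.bpde] — σ1 onset /g/, coda /∅/ ok; σ2 onset /bpd/ (3C), coda /∅/ ok → licit

yes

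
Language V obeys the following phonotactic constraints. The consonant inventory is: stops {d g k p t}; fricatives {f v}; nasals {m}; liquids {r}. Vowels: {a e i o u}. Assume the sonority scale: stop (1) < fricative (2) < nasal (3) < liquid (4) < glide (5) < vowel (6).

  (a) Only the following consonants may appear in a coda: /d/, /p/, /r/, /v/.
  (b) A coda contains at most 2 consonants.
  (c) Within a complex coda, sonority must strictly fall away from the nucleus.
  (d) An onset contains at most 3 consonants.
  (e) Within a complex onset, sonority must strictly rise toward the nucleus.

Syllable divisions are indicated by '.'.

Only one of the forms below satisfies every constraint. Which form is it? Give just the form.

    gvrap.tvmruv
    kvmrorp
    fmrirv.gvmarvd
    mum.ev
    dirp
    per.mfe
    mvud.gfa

gvrap.tvmruv — violates constraint (d): syllable 2 onset /tvmr/ has 4 consonants (> 3) → phonotactically illegal
kvmrorp — violates constraint (d): syllable 1 onset /kvmr/ has 4 consonants (> 3) → phonotactically illegal
fmrirv.gvmarvd — violates constraint (b): syllable 2 coda /rvd/ has 3 consonants (> 2) → phonotactically illegal
mum.ev — violates constraint (a): syllable 1 coda contains /m/, which is not a licensed coda consonant → phonotactically illegal
dirp — σ1 onset /d/, coda /rp/ (4→1 falls) ok → phonotactically legal
per.mfe — violates constraint (e): syllable 2 onset /mf/: /m/ (nasal, 3) → /f/ (fricative, 2) does not rise → phonotactically illegal
mvud.gfa — violates constraint (e): syllable 1 onset /mv/: /m/ (nasal, 3) → /v/ (fricative, 2) does not rise → phonotactically illegal

dirp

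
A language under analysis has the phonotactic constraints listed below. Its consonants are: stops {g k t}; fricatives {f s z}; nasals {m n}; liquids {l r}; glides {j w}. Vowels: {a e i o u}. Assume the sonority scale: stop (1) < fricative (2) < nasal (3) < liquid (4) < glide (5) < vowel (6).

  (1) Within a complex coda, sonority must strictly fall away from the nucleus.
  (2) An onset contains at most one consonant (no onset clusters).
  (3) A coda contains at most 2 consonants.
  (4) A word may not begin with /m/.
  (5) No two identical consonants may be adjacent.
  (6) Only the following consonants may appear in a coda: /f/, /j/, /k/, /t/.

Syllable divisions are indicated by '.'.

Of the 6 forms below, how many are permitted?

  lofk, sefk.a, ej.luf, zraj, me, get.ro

lofk — σ1 onset /l/, coda /fk/ (2→1 falls) ok → permitted
sefk.a — σ1 onset /s/, coda /fk/ (2→1 falls) ok; σ2 onset /∅/, coda /∅/ ok → permitted
ej.luf — σ1 onset /∅/, coda /j/ ok; σ2 onset /l/, coda /f/ ok → permitted
zraj — violates constraint 2: syllable 1 onset /zr/ has 2 consonants (> 1) → not permitted
me — violates constraint 4: word begins with /m/ → not permitted
get.ro — σ1 onset /g/, coda /t/ ok; σ2 onset /r/, coda /∅/ ok → permitted
Permitted: lofk, sefk.a, ej.luf, get.ro → 4.

4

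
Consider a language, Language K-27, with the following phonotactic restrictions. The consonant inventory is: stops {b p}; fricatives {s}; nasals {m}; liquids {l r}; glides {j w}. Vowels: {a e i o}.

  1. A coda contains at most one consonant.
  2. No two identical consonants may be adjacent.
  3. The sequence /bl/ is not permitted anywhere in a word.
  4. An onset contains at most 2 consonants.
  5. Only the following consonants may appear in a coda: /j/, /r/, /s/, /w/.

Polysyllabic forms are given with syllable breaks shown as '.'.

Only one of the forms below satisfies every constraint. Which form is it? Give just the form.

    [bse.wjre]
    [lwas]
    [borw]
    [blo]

[lwas]

[bse.wjre] — violates constraint 4: syllable 2 onset /wjr/ has 3 consonants (> 2) → ill-formed
[lwas] — σ1 onset /lw/ (2C), coda /s/ ok → well-formed
[borw] — violates constraint 1: syllable 1 coda /rw/ has 2 consonants (> 1) → ill-formed
[blo] — violates constraint 3: contains banned sequence /bl/ → ill-formed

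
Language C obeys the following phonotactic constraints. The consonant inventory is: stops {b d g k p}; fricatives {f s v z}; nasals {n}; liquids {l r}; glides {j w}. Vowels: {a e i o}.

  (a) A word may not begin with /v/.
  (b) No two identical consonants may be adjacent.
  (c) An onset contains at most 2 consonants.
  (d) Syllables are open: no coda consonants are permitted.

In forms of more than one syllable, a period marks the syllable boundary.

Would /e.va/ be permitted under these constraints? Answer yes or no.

/e.va/ — σ1 onset /∅/, coda /∅/ ok; σ2 onset /v/, coda /∅/ ok → permitted

yes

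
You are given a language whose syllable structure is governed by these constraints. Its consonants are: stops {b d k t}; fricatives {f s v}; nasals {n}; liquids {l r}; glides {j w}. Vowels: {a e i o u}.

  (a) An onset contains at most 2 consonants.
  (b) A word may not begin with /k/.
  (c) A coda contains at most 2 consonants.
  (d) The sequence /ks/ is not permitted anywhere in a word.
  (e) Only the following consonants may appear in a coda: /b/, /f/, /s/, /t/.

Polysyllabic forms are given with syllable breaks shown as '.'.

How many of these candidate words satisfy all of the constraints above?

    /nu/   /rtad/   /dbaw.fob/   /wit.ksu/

1

/nu/ — σ1 onset /n/, coda /∅/ ok → permitted
/rtad/ — violates constraint (e): syllable 1 coda contains /d/, which is not a licensed coda consonant → not permitted
/dbaw.fob/ — violates constraint (e): syllable 1 coda contains /w/, which is not a licensed coda consonant → not permitted
/wit.ksu/ — violates constraint (d): contains banned sequence /ks/ → not permitted
Permitted: /nu/ → 1.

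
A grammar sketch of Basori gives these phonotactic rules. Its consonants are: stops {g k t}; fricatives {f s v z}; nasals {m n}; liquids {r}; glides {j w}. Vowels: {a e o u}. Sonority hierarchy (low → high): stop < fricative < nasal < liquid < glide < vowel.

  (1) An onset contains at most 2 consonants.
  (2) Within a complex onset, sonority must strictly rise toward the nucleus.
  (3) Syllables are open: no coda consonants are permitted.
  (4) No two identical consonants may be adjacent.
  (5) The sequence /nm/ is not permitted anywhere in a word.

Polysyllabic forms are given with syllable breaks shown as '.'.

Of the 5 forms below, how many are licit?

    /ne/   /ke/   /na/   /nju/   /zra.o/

/ne/ — σ1 onset /n/, coda /∅/ ok → licit
/ke/ — σ1 onset /k/, coda /∅/ ok → licit
/na/ — σ1 onset /n/, coda /∅/ ok → licit
/nju/ — σ1 onset /nj/ (3→5 rises), coda /∅/ ok → licit
/zra.o/ — σ1 onset /zr/ (2→4 rises), coda /∅/ ok; σ2 onset /∅/, coda /∅/ ok → licit
Licit: /ne/, /ke/, /na/, /nju/, /zra.o/ → 5.

5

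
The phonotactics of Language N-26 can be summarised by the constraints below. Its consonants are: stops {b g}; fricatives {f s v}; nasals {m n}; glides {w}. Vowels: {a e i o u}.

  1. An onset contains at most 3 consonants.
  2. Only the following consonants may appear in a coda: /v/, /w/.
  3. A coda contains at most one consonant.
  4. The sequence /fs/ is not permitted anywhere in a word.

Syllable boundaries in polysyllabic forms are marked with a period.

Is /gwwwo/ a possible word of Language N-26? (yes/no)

no

/gwwwo/ — violates constraint 1: syllable 1 onset /gwww/ has 4 consonants (> 3) → illicit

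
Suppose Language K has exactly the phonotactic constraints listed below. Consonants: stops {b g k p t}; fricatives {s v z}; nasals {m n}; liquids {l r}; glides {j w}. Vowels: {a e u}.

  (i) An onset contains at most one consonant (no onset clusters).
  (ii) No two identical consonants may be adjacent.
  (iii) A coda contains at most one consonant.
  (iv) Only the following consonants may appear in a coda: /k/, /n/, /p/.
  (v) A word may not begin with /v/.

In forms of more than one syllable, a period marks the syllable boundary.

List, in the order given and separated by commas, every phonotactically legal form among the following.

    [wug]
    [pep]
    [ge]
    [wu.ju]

[pep], [ge], [wu.ju]

[wug] — violates constraint (iv): syllable 1 coda contains /g/, which is not a licensed coda consonant → phonotactically illegal
[pep] — σ1 onset /p/, coda /p/ ok → phonotactically legal
[ge] — σ1 onset /g/, coda /∅/ ok → phonotactically legal
[wu.ju] — σ1 onset /w/, coda /∅/ ok; σ2 onset /j/, coda /∅/ ok → phonotactically legal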